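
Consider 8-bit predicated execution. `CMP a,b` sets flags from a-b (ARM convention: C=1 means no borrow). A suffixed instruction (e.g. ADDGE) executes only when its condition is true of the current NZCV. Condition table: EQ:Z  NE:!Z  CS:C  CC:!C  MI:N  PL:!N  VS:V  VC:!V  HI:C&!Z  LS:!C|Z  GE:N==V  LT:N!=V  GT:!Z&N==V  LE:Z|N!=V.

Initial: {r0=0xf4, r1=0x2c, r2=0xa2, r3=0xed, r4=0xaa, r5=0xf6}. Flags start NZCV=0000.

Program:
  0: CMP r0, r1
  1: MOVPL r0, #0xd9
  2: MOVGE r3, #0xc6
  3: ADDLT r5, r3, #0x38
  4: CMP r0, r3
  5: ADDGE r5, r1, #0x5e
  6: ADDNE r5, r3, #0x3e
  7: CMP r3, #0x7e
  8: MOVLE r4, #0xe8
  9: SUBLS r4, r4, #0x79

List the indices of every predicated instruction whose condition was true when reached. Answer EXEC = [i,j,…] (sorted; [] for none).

EXEC = [3,5,6,8]

0: ✓ CMP  NZCV=1010
1: · MOVPL
2: · MOVGE
3: ✓ ADDLT  r5←0x25
4: ✓ CMP  NZCV=0010
5: ✓ ADDGE  r5←0x8a
6: ✓ ADDNE  r5←0x2b
7: ✓ CMP  NZCV=0011
8: ✓ MOVLE  r4←0xe8
9: · SUBLS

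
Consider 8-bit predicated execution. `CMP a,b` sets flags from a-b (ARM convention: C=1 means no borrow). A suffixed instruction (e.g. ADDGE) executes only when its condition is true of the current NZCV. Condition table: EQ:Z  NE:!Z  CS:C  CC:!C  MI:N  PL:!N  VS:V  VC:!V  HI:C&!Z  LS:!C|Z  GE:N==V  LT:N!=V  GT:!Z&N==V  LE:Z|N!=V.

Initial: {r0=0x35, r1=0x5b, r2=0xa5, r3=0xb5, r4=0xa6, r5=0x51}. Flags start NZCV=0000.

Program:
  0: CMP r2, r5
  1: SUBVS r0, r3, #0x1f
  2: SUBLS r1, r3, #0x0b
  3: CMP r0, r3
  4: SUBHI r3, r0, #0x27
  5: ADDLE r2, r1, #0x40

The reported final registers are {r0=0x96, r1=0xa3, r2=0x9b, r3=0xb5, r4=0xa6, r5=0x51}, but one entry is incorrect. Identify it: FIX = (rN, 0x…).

FIX = (r1, 0x5b)

[0] flags=0011 → (cmp)
[1] flags=0011 VS?T → r0=0x96
[2] flags=0011 LS?F → skip
[3] flags=1000 → (cmp)
[4] flags=1000 HI?F → skip
[5] flags=1000 LE?T → r2=0x9b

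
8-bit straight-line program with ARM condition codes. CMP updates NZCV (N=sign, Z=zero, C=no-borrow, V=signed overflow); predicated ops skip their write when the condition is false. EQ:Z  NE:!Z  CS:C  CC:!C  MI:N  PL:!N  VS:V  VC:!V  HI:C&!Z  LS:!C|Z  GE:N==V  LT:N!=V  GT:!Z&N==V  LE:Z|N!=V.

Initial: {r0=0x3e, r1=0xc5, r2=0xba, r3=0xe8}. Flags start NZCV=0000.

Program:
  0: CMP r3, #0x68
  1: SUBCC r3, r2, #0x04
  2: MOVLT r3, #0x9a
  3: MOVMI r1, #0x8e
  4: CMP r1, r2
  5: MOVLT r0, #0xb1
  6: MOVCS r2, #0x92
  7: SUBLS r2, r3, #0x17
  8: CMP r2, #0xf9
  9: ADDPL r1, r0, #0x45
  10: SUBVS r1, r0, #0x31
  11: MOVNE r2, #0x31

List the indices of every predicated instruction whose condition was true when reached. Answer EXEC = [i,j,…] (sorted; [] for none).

EXEC = [2,3,5,7,11]

[0] flags=1010 → (cmp)
[1] flags=1010 CC?F → skip
[2] flags=1010 LT?T → r3=0x9a
[3] flags=1010 MI?T → r1=0x8e
[4] flags=1000 → (cmp)
[5] flags=1000 LT?T → r0=0xb1
[6] flags=1000 CS?F → skip
[7] flags=1000 LS?T → r2=0x83
[8] flags=1000 → (cmp)
[9] flags=1000 PL?F → skip
[10] flags=1000 VS?F → skip
[11] flags=1000 NE?T → r2=0x31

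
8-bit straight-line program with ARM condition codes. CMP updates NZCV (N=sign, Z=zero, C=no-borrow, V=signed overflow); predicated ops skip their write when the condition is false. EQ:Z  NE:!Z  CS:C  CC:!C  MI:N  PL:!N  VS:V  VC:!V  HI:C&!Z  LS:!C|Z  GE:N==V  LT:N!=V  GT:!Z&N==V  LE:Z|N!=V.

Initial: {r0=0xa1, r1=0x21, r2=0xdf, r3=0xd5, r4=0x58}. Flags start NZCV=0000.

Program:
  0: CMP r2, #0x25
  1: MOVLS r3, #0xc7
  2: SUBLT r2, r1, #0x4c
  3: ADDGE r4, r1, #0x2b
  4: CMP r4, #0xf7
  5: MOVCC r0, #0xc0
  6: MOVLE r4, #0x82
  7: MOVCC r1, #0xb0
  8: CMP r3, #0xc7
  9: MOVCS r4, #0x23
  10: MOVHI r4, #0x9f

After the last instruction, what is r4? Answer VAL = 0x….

VAL = 0x9f

[0] flags=1010 → (cmp)
[1] flags=1010 LS?F → skip
[2] flags=1010 LT?T → r2=0xd5
[3] flags=1010 GE?F → skip
[4] flags=0000 → (cmp)
[5] flags=0000 CC?T → r0=0xc0
[6] flags=0000 LE?F → skip
[7] flags=0000 CC?T → r1=0xb0
[8] flags=0010 → (cmp)
[9] flags=0010 CS?T → r4=0x23
[10] flags=0010 HI?T → r4=0x9f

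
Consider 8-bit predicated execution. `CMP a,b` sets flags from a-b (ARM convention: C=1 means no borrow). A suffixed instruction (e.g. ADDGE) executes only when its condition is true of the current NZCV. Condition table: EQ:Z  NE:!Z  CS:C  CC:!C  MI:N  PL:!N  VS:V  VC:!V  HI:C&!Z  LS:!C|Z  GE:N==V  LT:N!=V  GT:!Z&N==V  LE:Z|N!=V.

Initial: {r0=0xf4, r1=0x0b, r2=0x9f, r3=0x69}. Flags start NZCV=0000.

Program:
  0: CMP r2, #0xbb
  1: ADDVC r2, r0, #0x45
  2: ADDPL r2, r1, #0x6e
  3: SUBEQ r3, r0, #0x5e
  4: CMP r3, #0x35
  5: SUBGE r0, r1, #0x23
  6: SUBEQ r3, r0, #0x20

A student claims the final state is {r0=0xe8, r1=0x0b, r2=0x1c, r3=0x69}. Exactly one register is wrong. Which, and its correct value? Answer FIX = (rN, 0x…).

[0] flags=1000 → (cmp)
[1] flags=1000 VC?T → r2=0x39
[2] flags=1000 PL?F → skip
[3] flags=1000 EQ?F → skip
[4] flags=0010 → (cmp)
[5] flags=0010 GE?T → r0=0xe8
[6] flags=0010 EQ?F → skip

FIX = (r2, 0x39)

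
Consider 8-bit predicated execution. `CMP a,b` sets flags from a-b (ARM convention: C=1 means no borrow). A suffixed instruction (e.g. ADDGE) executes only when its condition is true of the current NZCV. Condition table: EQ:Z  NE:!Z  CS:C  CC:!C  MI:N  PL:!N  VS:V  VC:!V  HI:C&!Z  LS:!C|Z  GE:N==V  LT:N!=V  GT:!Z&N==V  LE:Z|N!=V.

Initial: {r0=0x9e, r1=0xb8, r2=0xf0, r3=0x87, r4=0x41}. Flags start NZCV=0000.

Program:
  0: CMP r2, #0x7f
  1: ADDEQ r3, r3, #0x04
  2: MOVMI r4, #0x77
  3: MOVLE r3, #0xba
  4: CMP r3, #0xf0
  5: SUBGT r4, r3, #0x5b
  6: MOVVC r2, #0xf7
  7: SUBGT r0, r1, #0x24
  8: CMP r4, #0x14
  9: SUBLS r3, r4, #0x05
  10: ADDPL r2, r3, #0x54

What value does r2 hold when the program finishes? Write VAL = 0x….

VAL = 0x0e

[0] flags=0011 → (cmp)
[1] flags=0011 EQ?F → skip
[2] flags=0011 MI?F → skip
[3] flags=0011 LE?T → r3=0xba
[4] flags=1000 → (cmp)
[5] flags=1000 GT?F → skip
[6] flags=1000 VC?T → r2=0xf7
[7] flags=1000 GT?F → skip
[8] flags=0010 → (cmp)
[9] flags=0010 LS?F → skip
[10] flags=0010 PL?T → r2=0x0e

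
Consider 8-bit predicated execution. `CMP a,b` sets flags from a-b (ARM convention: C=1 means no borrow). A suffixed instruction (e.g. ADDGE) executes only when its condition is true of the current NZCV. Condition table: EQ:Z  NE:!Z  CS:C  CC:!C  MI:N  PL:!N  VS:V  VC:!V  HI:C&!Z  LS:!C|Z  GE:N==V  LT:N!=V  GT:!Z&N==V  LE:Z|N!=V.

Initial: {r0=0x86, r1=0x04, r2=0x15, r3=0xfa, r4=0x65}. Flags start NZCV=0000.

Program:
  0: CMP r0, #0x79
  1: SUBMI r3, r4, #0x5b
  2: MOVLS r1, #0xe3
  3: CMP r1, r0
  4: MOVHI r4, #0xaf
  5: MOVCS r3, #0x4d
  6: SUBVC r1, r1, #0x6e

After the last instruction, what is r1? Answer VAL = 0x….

VAL = 0x96

0: ✓ CMP  NZCV=0011
1: · SUBMI
2: · MOVLS
3: ✓ CMP  NZCV=0000
4: · MOVHI
5: · MOVCS
6: ✓ SUBVC  r1←0x96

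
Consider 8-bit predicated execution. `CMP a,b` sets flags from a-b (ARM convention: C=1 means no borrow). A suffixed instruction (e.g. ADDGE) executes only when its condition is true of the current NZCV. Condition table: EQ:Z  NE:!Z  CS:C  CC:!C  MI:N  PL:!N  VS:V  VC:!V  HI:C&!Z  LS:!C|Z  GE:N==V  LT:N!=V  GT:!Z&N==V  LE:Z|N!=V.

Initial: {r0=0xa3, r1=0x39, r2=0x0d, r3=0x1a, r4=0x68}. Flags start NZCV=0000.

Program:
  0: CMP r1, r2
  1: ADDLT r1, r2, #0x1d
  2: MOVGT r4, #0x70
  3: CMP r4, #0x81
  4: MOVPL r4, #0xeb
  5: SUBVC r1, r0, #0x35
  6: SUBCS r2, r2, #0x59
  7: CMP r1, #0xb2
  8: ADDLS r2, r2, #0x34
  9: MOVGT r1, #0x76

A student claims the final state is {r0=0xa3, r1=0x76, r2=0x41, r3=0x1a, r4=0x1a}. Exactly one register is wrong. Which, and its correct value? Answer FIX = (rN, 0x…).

0: ✓ CMP  NZCV=0010
1: · ADDLT
2: ✓ MOVGT  r4←0x70
3: ✓ CMP  NZCV=1001
4: · MOVPL
5: · SUBVC
6: · SUBCS
7: ✓ CMP  NZCV=1001
8: ✓ ADDLS  r2←0x41
9: ✓ MOVGT  r1←0x76

FIX = (r4, 0x70)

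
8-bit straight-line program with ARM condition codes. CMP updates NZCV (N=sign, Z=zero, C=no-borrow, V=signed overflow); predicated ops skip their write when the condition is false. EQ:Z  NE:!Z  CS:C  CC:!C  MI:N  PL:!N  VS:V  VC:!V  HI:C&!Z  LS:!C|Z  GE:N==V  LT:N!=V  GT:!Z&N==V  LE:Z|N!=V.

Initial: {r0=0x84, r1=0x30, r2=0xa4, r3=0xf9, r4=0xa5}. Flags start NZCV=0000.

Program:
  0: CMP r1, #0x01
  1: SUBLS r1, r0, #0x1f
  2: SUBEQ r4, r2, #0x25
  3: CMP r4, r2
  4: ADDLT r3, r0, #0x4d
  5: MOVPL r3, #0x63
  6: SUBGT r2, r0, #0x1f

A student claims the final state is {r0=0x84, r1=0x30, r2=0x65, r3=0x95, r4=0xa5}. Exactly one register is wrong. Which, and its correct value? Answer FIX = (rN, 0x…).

FIX = (r3, 0x63)

[0] flags=0010 → (cmp)
[1] flags=0010 LS?F → skip
[2] flags=0010 EQ?F → skip
[3] flags=0010 → (cmp)
[4] flags=0010 LT?F → skip
[5] flags=0010 PL?T → r3=0x63
[6] flags=0010 GT?T → r2=0x65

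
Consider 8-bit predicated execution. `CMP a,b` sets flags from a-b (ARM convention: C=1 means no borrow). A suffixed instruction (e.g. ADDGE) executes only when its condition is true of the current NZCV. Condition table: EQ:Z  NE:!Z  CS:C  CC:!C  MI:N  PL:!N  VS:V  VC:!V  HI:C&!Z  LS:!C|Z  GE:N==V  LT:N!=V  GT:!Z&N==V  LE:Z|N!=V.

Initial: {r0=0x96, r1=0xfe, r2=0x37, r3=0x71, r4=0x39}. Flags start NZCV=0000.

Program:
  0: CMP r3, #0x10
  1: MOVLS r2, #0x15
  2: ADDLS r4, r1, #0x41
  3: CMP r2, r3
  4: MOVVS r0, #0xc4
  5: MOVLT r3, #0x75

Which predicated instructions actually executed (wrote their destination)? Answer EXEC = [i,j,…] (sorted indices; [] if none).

[0] flags=0010 → (cmp)
[1] flags=0010 LS?F → skip
[2] flags=0010 LS?F → skip
[3] flags=1000 → (cmp)
[4] flags=1000 VS?F → skip
[5] flags=1000 LT?T → r3=0x75

EXEC = [5]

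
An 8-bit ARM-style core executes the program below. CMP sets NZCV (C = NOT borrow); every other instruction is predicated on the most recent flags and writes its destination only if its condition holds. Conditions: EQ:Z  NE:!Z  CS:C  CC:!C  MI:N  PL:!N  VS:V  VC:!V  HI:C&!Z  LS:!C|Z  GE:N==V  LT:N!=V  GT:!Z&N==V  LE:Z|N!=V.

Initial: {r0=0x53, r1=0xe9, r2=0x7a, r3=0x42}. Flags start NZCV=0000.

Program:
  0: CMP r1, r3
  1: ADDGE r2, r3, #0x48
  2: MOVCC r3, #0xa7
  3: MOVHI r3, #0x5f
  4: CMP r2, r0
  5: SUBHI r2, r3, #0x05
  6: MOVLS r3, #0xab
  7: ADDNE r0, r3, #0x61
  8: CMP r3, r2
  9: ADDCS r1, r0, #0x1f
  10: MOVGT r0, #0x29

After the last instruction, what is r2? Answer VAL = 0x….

VAL = 0x5a

0: ✓ CMP  NZCV=1010
1: · ADDGE
2: · MOVCC
3: ✓ MOVHI  r3←0x5f
4: ✓ CMP  NZCV=0010
5: ✓ SUBHI  r2←0x5a
6: · MOVLS
7: ✓ ADDNE  r0←0xc0
8: ✓ CMP  NZCV=0010
9: ✓ ADDCS  r1←0xdf
10: ✓ MOVGT  r0←0x29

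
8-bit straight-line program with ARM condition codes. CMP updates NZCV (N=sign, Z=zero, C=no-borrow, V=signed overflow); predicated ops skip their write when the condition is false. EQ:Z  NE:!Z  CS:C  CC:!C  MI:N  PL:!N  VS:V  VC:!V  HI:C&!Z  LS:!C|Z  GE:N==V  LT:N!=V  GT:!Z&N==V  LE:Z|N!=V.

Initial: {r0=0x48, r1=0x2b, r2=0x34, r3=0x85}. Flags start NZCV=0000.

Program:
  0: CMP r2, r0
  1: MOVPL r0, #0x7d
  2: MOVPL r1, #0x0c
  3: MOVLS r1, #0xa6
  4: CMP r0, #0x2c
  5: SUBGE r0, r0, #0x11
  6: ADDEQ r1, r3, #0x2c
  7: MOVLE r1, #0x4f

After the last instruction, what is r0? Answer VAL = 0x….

VAL = 0x37

0: ✓ CMP  NZCV=1000
1: · MOVPL
2: · MOVPL
3: ✓ MOVLS  r1←0xa6
4: ✓ CMP  NZCV=0010
5: ✓ SUBGE  r0←0x37
6: · ADDEQ
7: · MOVLE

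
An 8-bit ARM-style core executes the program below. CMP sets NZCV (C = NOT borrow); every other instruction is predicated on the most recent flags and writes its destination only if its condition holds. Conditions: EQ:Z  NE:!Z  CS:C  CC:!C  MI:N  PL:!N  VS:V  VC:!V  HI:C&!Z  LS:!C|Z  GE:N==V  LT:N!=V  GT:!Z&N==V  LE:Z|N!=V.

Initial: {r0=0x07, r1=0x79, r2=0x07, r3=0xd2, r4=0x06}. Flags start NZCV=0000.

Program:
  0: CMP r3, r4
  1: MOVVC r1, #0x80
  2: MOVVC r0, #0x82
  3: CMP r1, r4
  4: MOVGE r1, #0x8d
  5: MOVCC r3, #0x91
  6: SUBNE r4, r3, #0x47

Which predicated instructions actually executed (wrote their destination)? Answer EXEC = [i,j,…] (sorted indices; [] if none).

0: ✓ CMP  NZCV=1010
1: ✓ MOVVC  r1←0x80
2: ✓ MOVVC  r0←0x82
3: ✓ CMP  NZCV=0011
4: · MOVGE
5: · MOVCC
6: ✓ SUBNE  r4←0x8b

EXEC = [1,2,6]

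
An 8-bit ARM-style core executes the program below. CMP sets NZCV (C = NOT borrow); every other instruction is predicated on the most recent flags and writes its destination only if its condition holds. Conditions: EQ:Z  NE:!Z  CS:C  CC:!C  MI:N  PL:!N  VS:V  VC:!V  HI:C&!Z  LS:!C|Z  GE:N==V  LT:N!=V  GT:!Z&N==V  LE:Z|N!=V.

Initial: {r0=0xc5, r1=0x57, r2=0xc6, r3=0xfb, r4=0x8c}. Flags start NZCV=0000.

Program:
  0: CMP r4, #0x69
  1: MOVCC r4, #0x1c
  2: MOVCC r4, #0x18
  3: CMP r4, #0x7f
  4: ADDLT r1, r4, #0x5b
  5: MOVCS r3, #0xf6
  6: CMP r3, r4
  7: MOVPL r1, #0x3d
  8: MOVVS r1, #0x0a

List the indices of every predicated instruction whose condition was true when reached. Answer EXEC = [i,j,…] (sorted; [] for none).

EXEC = [4,5,7]

0: ✓ CMP  NZCV=0011
1: · MOVCC
2: · MOVCC
3: ✓ CMP  NZCV=0011
4: ✓ ADDLT  r1←0xe7
5: ✓ MOVCS  r3←0xf6
6: ✓ CMP  NZCV=0010
7: ✓ MOVPL  r1←0x3d
8: · MOVVS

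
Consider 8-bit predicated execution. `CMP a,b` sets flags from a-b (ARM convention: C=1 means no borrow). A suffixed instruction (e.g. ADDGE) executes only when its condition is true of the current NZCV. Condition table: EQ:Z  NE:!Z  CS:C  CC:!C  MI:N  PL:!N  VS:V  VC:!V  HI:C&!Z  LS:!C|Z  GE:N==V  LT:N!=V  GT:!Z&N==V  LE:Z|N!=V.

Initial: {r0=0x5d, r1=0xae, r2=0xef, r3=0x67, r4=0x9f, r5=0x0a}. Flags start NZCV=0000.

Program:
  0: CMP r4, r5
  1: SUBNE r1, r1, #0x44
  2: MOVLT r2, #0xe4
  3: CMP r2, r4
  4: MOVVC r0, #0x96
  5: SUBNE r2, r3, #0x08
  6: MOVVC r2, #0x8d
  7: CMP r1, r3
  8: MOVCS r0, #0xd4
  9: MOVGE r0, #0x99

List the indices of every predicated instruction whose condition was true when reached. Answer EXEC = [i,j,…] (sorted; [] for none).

[0] flags=1010 → (cmp)
[1] flags=1010 NE?T → r1=0x6a
[2] flags=1010 LT?T → r2=0xe4
[3] flags=0010 → (cmp)
[4] flags=0010 VC?T → r0=0x96
[5] flags=0010 NE?T → r2=0x5f
[6] flags=0010 VC?T → r2=0x8d
[7] flags=0010 → (cmp)
[8] flags=0010 CS?T → r0=0xd4
[9] flags=0010 GE?T → r0=0x99

EXEC = [1,2,4,5,6,8,9]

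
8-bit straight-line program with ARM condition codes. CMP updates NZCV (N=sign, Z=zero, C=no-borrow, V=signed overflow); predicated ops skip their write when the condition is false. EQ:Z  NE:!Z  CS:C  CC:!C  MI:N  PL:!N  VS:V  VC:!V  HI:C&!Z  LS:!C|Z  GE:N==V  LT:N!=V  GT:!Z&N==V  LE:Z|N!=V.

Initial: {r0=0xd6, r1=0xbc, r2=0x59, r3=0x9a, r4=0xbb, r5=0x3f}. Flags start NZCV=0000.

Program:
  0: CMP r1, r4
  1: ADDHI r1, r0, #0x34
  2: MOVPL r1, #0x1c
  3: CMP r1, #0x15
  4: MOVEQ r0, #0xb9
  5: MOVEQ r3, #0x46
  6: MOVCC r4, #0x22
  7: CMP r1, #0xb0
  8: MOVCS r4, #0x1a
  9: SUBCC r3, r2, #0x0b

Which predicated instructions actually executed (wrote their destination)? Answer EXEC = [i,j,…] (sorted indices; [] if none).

EXEC = [1,2,9]

[0] flags=0010 → (cmp)
[1] flags=0010 HI?T → r1=0x0a
[2] flags=0010 PL?T → r1=0x1c
[3] flags=0010 → (cmp)
[4] flags=0010 EQ?F → skip
[5] flags=0010 EQ?F → skip
[6] flags=0010 CC?F → skip
[7] flags=0000 → (cmp)
[8] flags=0000 CS?F → skip
[9] flags=0000 CC?T → r3=0x4e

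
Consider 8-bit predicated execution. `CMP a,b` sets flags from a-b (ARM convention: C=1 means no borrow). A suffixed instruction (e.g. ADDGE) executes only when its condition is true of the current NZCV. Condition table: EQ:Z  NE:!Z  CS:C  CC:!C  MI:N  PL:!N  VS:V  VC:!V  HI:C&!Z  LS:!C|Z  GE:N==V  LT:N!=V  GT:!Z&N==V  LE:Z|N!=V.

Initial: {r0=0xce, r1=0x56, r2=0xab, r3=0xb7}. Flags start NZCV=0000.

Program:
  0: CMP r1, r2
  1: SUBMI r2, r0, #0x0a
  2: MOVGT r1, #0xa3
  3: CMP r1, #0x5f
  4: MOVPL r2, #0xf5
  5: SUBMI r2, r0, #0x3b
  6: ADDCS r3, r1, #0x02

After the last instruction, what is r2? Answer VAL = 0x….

0: ✓ CMP  NZCV=1001
1: ✓ SUBMI  r2←0xc4
2: ✓ MOVGT  r1←0xa3
3: ✓ CMP  NZCV=0011
4: ✓ MOVPL  r2←0xf5
5: · SUBMI
6: ✓ ADDCS  r3←0xa5

VAL = 0xf5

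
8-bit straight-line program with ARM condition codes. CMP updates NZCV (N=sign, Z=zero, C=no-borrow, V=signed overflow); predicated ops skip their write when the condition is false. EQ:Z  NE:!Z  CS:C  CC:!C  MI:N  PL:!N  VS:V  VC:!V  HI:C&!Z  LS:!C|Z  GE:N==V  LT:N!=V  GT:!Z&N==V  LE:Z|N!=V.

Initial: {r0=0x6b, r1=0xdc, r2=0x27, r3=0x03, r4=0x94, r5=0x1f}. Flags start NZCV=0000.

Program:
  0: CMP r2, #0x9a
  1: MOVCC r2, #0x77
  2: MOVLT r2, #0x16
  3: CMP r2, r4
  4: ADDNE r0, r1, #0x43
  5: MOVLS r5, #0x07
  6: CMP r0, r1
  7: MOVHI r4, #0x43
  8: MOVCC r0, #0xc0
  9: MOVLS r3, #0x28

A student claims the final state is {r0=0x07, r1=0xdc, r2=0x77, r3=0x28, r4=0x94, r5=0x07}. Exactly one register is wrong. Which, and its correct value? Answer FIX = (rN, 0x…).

0: ✓ CMP  NZCV=1001
1: ✓ MOVCC  r2←0x77
2: · MOVLT
3: ✓ CMP  NZCV=1001
4: ✓ ADDNE  r0←0x1f
5: ✓ MOVLS  r5←0x07
6: ✓ CMP  NZCV=0000
7: · MOVHI
8: ✓ MOVCC  r0←0xc0
9: ✓ MOVLS  r3←0x28

FIX = (r0, 0xc0)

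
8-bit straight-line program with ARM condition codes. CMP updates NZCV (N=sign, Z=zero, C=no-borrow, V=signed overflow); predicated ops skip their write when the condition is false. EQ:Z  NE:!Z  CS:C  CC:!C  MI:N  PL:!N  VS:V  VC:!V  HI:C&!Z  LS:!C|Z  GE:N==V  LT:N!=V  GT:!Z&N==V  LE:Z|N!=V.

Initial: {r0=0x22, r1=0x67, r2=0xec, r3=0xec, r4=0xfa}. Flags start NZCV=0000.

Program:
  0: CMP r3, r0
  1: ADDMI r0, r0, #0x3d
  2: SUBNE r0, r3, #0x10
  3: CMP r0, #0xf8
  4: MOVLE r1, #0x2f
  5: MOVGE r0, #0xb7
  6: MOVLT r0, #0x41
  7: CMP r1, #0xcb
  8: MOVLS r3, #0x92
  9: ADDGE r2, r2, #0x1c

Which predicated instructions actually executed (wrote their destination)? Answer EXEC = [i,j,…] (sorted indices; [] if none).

EXEC = [1,2,4,6,8,9]

[0] flags=1010 → (cmp)
[1] flags=1010 MI?T → r0=0x5f
[2] flags=1010 NE?T → r0=0xdc
[3] flags=1000 → (cmp)
[4] flags=1000 LE?T → r1=0x2f
[5] flags=1000 GE?F → skip
[6] flags=1000 LT?T → r0=0x41
[7] flags=0000 → (cmp)
[8] flags=0000 LS?T → r3=0x92
[9] flags=0000 GE?T → r2=0x08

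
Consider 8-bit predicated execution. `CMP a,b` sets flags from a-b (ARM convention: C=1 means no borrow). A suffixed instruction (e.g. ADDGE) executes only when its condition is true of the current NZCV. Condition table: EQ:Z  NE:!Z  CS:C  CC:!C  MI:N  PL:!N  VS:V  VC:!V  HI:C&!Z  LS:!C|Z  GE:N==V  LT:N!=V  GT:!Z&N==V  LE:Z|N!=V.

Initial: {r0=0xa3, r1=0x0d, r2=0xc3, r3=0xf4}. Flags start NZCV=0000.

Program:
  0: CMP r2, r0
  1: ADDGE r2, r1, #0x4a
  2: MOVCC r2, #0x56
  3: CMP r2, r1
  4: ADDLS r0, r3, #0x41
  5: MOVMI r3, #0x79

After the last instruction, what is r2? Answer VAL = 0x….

[0] flags=0010 → (cmp)
[1] flags=0010 GE?T → r2=0x57
[2] flags=0010 CC?F → skip
[3] flags=0010 → (cmp)
[4] flags=0010 LS?F → skip
[5] flags=0010 MI?F → skip

VAL = 0x57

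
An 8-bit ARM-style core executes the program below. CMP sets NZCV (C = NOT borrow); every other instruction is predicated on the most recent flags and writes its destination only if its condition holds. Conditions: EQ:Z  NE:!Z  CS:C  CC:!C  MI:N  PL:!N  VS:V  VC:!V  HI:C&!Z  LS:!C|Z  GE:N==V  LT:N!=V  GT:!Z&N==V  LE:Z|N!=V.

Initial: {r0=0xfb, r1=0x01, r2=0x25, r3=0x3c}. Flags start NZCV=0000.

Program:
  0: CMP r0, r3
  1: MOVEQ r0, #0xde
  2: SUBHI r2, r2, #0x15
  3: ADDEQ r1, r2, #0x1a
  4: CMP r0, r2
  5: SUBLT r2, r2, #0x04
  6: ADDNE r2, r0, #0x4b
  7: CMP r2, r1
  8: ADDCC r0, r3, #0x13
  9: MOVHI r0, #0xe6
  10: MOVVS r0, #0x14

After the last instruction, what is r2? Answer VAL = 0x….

VAL = 0x46

0: ✓ CMP  NZCV=1010
1: · MOVEQ
2: ✓ SUBHI  r2←0x10
3: · ADDEQ
4: ✓ CMP  NZCV=1010
5: ✓ SUBLT  r2←0x0c
6: ✓ ADDNE  r2←0x46
7: ✓ CMP  NZCV=0010
8: · ADDCC
9: ✓ MOVHI  r0←0xe6
10: · MOVVS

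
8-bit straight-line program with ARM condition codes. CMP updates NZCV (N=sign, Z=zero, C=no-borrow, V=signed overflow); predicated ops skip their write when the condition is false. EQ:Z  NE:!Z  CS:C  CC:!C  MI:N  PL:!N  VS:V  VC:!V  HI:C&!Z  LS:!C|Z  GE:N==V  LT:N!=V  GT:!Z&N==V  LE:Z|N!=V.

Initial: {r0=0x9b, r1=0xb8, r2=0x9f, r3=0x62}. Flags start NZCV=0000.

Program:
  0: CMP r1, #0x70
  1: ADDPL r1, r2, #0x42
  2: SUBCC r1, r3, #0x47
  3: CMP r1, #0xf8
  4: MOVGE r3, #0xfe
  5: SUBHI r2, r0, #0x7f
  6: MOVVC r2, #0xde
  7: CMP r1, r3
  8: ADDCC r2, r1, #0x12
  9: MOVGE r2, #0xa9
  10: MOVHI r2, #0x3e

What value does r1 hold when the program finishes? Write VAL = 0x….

VAL = 0xe1

0: ✓ CMP  NZCV=0011
1: ✓ ADDPL  r1←0xe1
2: · SUBCC
3: ✓ CMP  NZCV=1000
4: · MOVGE
5: · SUBHI
6: ✓ MOVVC  r2←0xde
7: ✓ CMP  NZCV=0011
8: · ADDCC
9: · MOVGE
10: ✓ MOVHI  r2←0x3e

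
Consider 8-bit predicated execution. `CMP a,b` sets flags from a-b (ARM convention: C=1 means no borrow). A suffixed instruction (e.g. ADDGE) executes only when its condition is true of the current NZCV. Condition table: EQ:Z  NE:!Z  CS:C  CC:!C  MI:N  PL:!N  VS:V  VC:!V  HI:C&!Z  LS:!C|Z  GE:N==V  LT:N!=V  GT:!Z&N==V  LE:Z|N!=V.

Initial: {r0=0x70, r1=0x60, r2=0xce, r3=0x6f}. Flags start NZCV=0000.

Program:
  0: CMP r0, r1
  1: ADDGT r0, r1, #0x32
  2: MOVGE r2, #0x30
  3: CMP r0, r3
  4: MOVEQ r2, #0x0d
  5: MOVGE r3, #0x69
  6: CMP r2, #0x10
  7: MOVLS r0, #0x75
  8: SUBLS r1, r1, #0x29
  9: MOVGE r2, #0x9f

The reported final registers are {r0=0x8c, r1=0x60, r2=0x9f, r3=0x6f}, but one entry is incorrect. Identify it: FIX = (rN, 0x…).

FIX = (r0, 0x92)

0: ✓ CMP  NZCV=0010
1: ✓ ADDGT  r0←0x92
2: ✓ MOVGE  r2←0x30
3: ✓ CMP  NZCV=0011
4: · MOVEQ
5: · MOVGE
6: ✓ CMP  NZCV=0010
7: · MOVLS
8: · SUBLS
9: ✓ MOVGE  r2←0x9f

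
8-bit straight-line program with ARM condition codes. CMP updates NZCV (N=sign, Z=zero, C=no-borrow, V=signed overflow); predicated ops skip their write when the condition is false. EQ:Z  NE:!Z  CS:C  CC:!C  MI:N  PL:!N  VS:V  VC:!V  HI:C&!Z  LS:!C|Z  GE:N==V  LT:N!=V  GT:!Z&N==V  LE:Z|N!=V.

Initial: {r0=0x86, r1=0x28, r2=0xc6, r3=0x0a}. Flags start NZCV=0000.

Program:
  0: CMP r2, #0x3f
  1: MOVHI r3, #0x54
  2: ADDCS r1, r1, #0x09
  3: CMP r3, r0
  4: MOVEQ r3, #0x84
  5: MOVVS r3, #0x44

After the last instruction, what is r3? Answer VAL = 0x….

VAL = 0x44

0: ✓ CMP  NZCV=1010
1: ✓ MOVHI  r3←0x54
2: ✓ ADDCS  r1←0x31
3: ✓ CMP  NZCV=1001
4: · MOVEQ
5: ✓ MOVVS  r3←0x44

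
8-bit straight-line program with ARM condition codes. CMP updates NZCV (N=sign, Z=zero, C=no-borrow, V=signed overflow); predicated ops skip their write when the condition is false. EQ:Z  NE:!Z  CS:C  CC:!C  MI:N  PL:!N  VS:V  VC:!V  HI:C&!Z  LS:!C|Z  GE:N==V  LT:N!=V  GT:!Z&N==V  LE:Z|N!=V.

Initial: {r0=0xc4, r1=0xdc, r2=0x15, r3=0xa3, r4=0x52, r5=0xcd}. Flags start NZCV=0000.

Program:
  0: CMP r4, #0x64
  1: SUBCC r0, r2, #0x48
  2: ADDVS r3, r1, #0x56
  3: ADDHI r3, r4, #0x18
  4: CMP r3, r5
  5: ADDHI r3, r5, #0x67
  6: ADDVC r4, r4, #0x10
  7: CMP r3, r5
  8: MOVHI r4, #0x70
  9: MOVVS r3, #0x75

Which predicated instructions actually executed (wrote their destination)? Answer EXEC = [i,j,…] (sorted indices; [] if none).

EXEC = [1,6]

[0] flags=1000 → (cmp)
[1] flags=1000 CC?T → r0=0xcd
[2] flags=1000 VS?F → skip
[3] flags=1000 HI?F → skip
[4] flags=1000 → (cmp)
[5] flags=1000 HI?F → skip
[6] flags=1000 VC?T → r4=0x62
[7] flags=1000 → (cmp)
[8] flags=1000 HI?F → skip
[9] flags=1000 VS?F → skip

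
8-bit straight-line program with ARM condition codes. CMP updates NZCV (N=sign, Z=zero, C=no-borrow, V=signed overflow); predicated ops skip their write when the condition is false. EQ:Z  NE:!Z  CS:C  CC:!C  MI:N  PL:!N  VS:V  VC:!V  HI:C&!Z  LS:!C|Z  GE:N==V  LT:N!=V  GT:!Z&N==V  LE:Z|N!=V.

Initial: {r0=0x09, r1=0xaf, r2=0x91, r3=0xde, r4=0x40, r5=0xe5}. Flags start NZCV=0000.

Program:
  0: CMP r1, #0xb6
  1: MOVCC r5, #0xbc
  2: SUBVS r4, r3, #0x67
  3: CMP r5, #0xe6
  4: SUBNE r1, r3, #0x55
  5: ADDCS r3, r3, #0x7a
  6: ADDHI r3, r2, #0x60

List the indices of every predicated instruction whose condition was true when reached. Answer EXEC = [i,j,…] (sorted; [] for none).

EXEC = [1,4]

[0] flags=1000 → (cmp)
[1] flags=1000 CC?T → r5=0xbc
[2] flags=1000 VS?F → skip
[3] flags=1000 → (cmp)
[4] flags=1000 NE?T → r1=0x89
[5] flags=1000 CS?F → skip
[6] flags=1000 HI?F → skip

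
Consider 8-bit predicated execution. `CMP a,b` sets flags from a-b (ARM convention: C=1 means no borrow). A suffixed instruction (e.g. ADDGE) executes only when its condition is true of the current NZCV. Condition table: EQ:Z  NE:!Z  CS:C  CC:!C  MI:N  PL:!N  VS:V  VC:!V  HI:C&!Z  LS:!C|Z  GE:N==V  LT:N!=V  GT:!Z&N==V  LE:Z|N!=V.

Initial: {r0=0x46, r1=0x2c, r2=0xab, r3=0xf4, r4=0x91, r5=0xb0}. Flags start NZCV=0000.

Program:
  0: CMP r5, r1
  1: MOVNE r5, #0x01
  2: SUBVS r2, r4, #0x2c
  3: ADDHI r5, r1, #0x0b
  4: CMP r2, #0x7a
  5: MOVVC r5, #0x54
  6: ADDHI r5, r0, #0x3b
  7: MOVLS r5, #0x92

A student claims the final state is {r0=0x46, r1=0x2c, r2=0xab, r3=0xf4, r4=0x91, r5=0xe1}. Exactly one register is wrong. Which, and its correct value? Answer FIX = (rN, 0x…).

0: ✓ CMP  NZCV=1010
1: ✓ MOVNE  r5←0x01
2: · SUBVS
3: ✓ ADDHI  r5←0x37
4: ✓ CMP  NZCV=0011
5: · MOVVC
6: ✓ ADDHI  r5←0x81
7: · MOVLS

FIX = (r5, 0x81)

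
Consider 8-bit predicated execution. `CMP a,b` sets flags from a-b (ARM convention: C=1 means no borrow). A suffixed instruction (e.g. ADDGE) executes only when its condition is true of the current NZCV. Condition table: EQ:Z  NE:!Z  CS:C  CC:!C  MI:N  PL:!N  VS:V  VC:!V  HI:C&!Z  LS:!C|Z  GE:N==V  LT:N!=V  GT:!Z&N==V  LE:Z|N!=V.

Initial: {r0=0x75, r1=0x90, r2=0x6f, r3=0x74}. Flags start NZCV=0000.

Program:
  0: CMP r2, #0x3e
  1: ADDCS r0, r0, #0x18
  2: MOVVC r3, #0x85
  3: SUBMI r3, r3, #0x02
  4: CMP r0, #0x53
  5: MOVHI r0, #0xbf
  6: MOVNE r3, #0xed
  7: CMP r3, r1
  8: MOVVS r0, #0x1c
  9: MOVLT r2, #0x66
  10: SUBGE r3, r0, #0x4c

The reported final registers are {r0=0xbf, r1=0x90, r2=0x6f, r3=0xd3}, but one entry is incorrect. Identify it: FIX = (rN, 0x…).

[0] flags=0010 → (cmp)
[1] flags=0010 CS?T → r0=0x8d
[2] flags=0010 VC?T → r3=0x85
[3] flags=0010 MI?F → skip
[4] flags=0011 → (cmp)
[5] flags=0011 HI?T → r0=0xbf
[6] flags=0011 NE?T → r3=0xed
[7] flags=0010 → (cmp)
[8] flags=0010 VS?F → skip
[9] flags=0010 LT?F → skip
[10] flags=0010 GE?T → r3=0x73

FIX = (r3, 0x73)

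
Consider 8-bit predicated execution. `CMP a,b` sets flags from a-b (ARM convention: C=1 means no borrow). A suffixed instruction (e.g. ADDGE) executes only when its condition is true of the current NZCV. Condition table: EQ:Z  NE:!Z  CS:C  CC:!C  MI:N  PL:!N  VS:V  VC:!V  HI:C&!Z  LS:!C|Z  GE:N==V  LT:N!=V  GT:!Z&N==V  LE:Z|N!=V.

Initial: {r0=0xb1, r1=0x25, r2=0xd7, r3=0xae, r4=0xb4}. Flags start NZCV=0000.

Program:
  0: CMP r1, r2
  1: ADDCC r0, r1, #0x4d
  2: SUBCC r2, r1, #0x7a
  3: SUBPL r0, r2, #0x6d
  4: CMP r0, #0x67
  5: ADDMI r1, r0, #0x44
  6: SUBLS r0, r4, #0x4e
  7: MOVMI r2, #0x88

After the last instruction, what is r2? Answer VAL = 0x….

[0] flags=0000 → (cmp)
[1] flags=0000 CC?T → r0=0x72
[2] flags=0000 CC?T → r2=0xab
[3] flags=0000 PL?T → r0=0x3e
[4] flags=1000 → (cmp)
[5] flags=1000 MI?T → r1=0x82
[6] flags=1000 LS?T → r0=0x66
[7] flags=1000 MI?T → r2=0x88

VAL = 0x88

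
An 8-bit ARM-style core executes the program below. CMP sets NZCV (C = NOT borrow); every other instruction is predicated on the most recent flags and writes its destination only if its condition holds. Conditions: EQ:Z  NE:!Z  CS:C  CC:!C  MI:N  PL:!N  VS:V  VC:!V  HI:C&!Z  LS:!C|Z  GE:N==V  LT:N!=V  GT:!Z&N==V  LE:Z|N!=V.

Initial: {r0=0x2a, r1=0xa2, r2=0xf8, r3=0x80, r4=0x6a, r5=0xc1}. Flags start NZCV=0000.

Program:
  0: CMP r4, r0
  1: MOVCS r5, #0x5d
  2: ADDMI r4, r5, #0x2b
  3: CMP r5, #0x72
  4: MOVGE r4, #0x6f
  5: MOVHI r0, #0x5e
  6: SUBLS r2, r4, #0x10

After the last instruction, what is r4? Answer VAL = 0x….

VAL = 0x6a

[0] flags=0010 → (cmp)
[1] flags=0010 CS?T → r5=0x5d
[2] flags=0010 MI?F → skip
[3] flags=1000 → (cmp)
[4] flags=1000 GE?F → skip
[5] flags=1000 HI?F → skip
[6] flags=1000 LS?T → r2=0x5a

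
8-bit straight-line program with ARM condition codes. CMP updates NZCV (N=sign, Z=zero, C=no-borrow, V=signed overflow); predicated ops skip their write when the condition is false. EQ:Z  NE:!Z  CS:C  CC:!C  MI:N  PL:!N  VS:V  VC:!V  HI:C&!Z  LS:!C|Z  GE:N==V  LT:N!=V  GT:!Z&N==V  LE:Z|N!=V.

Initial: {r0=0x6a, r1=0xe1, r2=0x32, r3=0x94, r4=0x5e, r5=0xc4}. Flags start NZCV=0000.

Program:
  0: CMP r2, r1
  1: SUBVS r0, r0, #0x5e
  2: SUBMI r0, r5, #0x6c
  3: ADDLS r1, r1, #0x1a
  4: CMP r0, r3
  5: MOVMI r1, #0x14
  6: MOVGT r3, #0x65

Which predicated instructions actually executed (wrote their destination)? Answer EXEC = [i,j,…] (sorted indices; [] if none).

0: ✓ CMP  NZCV=0000
1: · SUBVS
2: · SUBMI
3: ✓ ADDLS  r1←0xfb
4: ✓ CMP  NZCV=1001
5: ✓ MOVMI  r1←0x14
6: ✓ MOVGT  r3←0x65

EXEC = [3,5,6]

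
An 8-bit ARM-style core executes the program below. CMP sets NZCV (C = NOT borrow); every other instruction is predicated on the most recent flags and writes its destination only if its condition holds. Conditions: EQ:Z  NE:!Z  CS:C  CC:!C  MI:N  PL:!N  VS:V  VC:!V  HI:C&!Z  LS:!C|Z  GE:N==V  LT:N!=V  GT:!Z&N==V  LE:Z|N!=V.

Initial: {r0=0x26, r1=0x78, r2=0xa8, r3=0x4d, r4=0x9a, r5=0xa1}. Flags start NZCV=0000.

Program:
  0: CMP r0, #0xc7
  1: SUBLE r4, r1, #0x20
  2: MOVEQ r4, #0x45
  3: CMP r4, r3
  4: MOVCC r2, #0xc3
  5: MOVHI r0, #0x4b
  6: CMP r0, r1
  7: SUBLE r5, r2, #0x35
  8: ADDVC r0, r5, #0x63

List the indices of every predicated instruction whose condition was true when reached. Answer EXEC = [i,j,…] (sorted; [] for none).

0: ✓ CMP  NZCV=0000
1: · SUBLE
2: · MOVEQ
3: ✓ CMP  NZCV=0011
4: · MOVCC
5: ✓ MOVHI  r0←0x4b
6: ✓ CMP  NZCV=1000
7: ✓ SUBLE  r5←0x73
8: ✓ ADDVC  r0←0xd6

EXEC = [5,7,8]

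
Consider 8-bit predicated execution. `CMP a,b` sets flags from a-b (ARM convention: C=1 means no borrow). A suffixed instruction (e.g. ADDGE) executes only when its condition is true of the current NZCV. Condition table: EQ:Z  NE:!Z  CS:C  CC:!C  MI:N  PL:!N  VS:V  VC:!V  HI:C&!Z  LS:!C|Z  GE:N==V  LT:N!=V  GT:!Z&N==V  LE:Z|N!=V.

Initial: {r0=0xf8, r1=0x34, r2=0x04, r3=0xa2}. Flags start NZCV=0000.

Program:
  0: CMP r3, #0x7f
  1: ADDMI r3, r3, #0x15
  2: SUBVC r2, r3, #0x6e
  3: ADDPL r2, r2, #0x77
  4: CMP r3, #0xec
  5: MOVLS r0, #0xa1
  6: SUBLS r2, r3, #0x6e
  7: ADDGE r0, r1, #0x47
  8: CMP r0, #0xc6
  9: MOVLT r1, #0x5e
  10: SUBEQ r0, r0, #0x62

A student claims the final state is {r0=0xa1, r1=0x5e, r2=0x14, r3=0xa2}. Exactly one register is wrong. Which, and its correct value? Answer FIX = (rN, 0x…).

FIX = (r2, 0x34)

0: ✓ CMP  NZCV=0011
1: · ADDMI
2: · SUBVC
3: ✓ ADDPL  r2←0x7b
4: ✓ CMP  NZCV=1000
5: ✓ MOVLS  r0←0xa1
6: ✓ SUBLS  r2←0x34
7: · ADDGE
8: ✓ CMP  NZCV=1000
9: ✓ MOVLT  r1←0x5e
10: · SUBEQ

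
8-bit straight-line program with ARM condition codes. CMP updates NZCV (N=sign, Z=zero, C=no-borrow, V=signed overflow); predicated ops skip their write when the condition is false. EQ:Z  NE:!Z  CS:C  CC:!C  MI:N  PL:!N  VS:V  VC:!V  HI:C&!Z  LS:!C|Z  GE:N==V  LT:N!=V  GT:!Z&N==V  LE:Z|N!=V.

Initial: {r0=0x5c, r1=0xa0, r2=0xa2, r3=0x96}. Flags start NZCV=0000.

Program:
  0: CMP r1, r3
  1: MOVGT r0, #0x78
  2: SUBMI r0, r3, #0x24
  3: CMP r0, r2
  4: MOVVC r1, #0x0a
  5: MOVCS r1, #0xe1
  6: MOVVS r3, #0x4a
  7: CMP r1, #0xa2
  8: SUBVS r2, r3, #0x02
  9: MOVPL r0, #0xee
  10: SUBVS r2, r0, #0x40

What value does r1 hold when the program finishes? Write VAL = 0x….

[0] flags=0010 → (cmp)
[1] flags=0010 GT?T → r0=0x78
[2] flags=0010 MI?F → skip
[3] flags=1001 → (cmp)
[4] flags=1001 VC?F → skip
[5] flags=1001 CS?F → skip
[6] flags=1001 VS?T → r3=0x4a
[7] flags=1000 → (cmp)
[8] flags=1000 VS?F → skip
[9] flags=1000 PL?F → skip
[10] flags=1000 VS?F → skip

VAL = 0xa0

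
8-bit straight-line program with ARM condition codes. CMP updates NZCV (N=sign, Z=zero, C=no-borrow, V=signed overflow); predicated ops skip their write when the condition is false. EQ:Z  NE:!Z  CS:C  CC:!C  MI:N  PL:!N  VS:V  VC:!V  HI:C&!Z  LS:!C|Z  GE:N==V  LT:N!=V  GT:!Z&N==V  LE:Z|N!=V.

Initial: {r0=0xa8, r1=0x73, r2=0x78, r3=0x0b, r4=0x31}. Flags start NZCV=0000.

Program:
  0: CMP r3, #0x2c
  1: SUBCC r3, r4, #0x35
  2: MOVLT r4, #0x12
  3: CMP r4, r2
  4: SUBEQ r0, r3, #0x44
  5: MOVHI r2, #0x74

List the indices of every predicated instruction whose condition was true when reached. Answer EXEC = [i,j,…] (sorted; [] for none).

0: ✓ CMP  NZCV=1000
1: ✓ SUBCC  r3←0xfc
2: ✓ MOVLT  r4←0x12
3: ✓ CMP  NZCV=1000
4: · SUBEQ
5: · MOVHI

EXEC = [1,2]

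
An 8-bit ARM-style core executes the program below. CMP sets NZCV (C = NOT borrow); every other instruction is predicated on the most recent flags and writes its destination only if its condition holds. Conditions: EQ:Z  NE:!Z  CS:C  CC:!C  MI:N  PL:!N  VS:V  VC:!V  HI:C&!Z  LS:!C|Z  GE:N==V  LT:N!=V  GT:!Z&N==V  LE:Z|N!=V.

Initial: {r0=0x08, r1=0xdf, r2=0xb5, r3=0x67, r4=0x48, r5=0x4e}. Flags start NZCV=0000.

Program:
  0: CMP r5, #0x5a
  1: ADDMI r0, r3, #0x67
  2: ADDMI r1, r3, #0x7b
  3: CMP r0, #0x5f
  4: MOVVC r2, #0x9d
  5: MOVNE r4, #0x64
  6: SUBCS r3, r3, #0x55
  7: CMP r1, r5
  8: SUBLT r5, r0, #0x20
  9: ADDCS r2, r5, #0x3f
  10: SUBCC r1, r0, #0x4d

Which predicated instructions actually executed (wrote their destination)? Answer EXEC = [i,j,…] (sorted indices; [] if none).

EXEC = [1,2,5,6,8,9]

[0] flags=1000 → (cmp)
[1] flags=1000 MI?T → r0=0xce
[2] flags=1000 MI?T → r1=0xe2
[3] flags=0011 → (cmp)
[4] flags=0011 VC?F → skip
[5] flags=0011 NE?T → r4=0x64
[6] flags=0011 CS?T → r3=0x12
[7] flags=1010 → (cmp)
[8] flags=1010 LT?T → r5=0xae
[9] flags=1010 CS?T → r2=0xed
[10] flags=1010 CC?F → skip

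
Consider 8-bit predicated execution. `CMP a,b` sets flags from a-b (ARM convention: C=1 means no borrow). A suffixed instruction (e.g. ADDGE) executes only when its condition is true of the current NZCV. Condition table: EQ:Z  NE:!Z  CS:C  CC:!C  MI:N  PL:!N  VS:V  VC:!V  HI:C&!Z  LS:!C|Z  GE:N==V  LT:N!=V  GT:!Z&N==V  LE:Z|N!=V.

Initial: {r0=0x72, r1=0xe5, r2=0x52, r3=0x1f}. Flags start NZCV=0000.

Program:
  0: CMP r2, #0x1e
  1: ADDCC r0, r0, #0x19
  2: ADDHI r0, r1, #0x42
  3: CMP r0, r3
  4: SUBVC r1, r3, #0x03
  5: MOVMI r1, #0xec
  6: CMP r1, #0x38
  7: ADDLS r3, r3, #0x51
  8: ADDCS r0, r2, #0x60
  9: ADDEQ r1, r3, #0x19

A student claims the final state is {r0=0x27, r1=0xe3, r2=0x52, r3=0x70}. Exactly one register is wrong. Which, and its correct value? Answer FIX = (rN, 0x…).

FIX = (r1, 0x1c)

[0] flags=0010 → (cmp)
[1] flags=0010 CC?F → skip
[2] flags=0010 HI?T → r0=0x27
[3] flags=0010 → (cmp)
[4] flags=0010 VC?T → r1=0x1c
[5] flags=0010 MI?F → skip
[6] flags=1000 → (cmp)
[7] flags=1000 LS?T → r3=0x70
[8] flags=1000 CS?F → skip
[9] flags=1000 EQ?F → skip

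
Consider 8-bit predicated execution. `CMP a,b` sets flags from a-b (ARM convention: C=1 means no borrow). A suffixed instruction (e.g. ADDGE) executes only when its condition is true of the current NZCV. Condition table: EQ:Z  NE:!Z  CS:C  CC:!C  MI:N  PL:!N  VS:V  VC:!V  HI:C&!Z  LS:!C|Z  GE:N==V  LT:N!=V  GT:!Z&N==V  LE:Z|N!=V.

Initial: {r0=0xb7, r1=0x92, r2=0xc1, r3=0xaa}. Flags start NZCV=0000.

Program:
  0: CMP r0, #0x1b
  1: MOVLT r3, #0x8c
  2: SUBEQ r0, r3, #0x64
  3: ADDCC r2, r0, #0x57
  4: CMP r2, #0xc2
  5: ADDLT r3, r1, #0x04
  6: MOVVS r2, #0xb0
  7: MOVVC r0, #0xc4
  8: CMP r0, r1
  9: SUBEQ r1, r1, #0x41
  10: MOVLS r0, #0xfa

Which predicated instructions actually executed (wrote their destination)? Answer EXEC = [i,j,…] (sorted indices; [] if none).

EXEC = [1,5,7]

0: ✓ CMP  NZCV=1010
1: ✓ MOVLT  r3←0x8c
2: · SUBEQ
3: · ADDCC
4: ✓ CMP  NZCV=1000
5: ✓ ADDLT  r3←0x96
6: · MOVVS
7: ✓ MOVVC  r0←0xc4
8: ✓ CMP  NZCV=0010
9: · SUBEQ
10: · MOVLS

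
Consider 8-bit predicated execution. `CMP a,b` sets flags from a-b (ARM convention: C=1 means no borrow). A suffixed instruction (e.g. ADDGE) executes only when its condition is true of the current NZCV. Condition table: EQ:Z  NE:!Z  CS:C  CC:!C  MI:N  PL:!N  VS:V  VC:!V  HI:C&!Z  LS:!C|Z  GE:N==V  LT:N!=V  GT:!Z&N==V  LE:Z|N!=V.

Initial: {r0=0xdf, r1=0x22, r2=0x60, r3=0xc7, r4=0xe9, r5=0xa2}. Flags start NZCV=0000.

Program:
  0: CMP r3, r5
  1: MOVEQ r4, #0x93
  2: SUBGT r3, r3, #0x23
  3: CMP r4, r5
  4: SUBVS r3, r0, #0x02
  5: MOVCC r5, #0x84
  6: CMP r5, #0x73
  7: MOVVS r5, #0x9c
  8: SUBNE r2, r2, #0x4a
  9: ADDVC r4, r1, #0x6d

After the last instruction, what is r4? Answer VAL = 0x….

0: ✓ CMP  NZCV=0010
1: · MOVEQ
2: ✓ SUBGT  r3←0xa4
3: ✓ CMP  NZCV=0010
4: · SUBVS
5: · MOVCC
6: ✓ CMP  NZCV=0011
7: ✓ MOVVS  r5←0x9c
8: ✓ SUBNE  r2←0x16
9: · ADDVC

VAL = 0xe9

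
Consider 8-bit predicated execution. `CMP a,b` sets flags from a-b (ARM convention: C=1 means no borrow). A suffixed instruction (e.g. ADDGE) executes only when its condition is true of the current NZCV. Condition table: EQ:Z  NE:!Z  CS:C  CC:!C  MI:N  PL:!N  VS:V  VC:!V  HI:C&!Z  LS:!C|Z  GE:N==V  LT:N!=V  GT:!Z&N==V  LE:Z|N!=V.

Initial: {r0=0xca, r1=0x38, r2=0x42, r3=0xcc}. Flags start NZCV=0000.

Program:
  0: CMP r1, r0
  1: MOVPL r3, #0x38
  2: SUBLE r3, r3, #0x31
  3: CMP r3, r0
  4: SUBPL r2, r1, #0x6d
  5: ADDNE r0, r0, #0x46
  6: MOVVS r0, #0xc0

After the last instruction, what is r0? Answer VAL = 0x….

0: ✓ CMP  NZCV=0000
1: ✓ MOVPL  r3←0x38
2: · SUBLE
3: ✓ CMP  NZCV=0000
4: ✓ SUBPL  r2←0xcb
5: ✓ ADDNE  r0←0x10
6: · MOVVS

VAL = 0x10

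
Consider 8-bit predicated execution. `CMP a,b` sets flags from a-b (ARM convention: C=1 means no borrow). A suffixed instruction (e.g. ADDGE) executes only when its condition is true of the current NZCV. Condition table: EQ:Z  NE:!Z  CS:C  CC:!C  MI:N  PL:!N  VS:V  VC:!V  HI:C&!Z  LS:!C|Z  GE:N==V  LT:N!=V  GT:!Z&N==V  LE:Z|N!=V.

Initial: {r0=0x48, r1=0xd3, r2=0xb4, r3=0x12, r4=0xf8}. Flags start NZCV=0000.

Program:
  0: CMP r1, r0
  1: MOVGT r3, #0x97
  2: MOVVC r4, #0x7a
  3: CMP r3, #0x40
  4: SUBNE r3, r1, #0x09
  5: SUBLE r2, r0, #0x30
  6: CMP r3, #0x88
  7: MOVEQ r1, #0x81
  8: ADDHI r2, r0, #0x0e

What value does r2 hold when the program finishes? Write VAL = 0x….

[0] flags=1010 → (cmp)
[1] flags=1010 GT?F → skip
[2] flags=1010 VC?T → r4=0x7a
[3] flags=1000 → (cmp)
[4] flags=1000 NE?T → r3=0xca
[5] flags=1000 LE?T → r2=0x18
[6] flags=0010 → (cmp)
[7] flags=0010 EQ?F → skip
[8] flags=0010 HI?T → r2=0x56

VAL = 0x56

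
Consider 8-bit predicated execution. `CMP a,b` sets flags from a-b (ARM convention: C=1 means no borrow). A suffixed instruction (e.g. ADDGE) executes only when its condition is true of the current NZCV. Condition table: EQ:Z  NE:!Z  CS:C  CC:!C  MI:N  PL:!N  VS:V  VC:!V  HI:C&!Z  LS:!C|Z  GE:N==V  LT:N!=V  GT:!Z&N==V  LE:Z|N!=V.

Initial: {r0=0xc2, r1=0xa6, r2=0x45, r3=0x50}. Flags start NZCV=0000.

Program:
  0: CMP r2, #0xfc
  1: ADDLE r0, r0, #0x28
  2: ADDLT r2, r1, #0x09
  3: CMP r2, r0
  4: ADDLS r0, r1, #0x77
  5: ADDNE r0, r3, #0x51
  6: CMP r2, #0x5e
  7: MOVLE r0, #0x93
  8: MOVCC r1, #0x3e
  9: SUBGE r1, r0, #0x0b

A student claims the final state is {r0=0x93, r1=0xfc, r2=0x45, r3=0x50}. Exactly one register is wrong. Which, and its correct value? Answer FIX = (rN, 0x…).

FIX = (r1, 0x3e)

[0] flags=0000 → (cmp)
[1] flags=0000 LE?F → skip
[2] flags=0000 LT?F → skip
[3] flags=1001 → (cmp)
[4] flags=1001 LS?T → r0=0x1d
[5] flags=1001 NE?T → r0=0xa1
[6] flags=1000 → (cmp)
[7] flags=1000 LE?T → r0=0x93
[8] flags=1000 CC?T → r1=0x3e
[9] flags=1000 GE?F → skip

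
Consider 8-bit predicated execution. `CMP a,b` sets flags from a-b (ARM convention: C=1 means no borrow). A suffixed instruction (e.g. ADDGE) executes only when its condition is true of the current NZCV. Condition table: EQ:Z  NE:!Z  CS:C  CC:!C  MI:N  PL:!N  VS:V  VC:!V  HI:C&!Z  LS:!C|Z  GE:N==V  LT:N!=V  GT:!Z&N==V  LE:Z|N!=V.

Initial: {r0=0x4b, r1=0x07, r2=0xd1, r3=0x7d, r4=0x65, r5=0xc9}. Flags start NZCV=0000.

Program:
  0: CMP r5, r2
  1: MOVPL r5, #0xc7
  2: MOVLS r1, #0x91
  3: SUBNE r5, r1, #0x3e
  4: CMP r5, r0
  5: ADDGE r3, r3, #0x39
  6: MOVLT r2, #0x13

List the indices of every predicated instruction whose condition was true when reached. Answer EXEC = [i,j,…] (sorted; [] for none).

EXEC = [2,3,5]

0: ✓ CMP  NZCV=1000
1: · MOVPL
2: ✓ MOVLS  r1←0x91
3: ✓ SUBNE  r5←0x53
4: ✓ CMP  NZCV=0010
5: ✓ ADDGE  r3←0xb6
6: · MOVLT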